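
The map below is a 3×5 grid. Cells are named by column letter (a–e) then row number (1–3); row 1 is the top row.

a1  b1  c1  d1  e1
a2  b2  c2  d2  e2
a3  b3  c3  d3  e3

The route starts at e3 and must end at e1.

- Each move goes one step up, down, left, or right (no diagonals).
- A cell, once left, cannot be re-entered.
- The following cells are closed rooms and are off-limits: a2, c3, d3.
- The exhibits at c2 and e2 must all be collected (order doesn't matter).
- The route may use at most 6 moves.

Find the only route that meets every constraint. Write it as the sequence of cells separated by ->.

The budget equals the shortest possible length, so every move has to be on a shortest route through the required cells.
Route from e3: up 1 to e2, left 2 to c2, up 1 to c1, right 2 to e1 — 6 moves in all.
Check: all required cells visited; 6 ≤ 6 moves.

e3 -> e2 -> d2 -> c2 -> c1 -> d1 -> e1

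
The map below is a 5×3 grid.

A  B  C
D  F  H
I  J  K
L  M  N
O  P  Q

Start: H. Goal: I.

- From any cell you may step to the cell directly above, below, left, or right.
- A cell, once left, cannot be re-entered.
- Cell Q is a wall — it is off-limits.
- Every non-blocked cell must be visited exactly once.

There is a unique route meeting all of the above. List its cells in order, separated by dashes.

Need to visit all 14 open cells exactly once, starting at H and ending at I.
Cell N has only two open neighbours (K and M), so the path must pass straight through it: one of those is the cell it's entered from and the other is where it exits.
Route from H: up 1 to C, left 2 to A, down 1 to D, right 1 to F, down 1 to J, right 1 to K, down 1 to N, left 1 to M, down 1 to P, left 1 to O, up 2 to I — 13 moves in all.
Check: all 14 open cells covered.

H - C - B - A - D - F - J - K - N - M - P - O - L - I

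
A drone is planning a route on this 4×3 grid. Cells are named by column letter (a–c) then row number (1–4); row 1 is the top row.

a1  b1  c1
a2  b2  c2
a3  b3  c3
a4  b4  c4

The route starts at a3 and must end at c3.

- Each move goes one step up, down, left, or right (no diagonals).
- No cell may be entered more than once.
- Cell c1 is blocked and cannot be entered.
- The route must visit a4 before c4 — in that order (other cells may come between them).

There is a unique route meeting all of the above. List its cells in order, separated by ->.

a3 -> a4 -> b4 -> c4 -> c3

The waypoints must appear in the order a4, c4, with no cell reused.
Route from a3: down 1 to a4, right 2 to c4, up 1 to c3 — 4 moves in all.
Check: order respected (a4 at step 1, c4 at step 3).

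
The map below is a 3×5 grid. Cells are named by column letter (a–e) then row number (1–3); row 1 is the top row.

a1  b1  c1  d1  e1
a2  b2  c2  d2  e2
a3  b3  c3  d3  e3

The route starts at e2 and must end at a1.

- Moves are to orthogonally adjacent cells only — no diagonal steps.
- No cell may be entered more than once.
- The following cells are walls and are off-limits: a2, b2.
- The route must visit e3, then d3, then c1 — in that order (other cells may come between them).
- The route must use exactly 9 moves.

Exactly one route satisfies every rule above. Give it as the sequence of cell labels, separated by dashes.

The waypoints must appear in the order e3, d3, c1, with no cell reused.
Route from e2: down to e3, 2× left (reaching c3), up to c2, right to d2, up to d1, 3× left (reaching a1) — 9 moves in all.
Check: order respected (e3 at step 1, d3 at step 2, c1 at step 7); 9 moves as required.

e2 - e3 - d3 - c3 - c2 - d2 - d1 - c1 - b1 - a1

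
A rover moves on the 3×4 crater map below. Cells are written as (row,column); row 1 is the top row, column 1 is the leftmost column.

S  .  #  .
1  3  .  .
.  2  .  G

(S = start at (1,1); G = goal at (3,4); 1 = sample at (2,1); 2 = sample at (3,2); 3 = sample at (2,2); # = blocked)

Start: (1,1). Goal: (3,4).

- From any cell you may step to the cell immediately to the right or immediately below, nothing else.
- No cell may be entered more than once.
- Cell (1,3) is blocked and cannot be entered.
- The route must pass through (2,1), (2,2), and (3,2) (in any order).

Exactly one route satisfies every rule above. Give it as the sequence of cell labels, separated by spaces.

(1,1) (2,1) (2,2) (3,2) (3,3) (3,4)

Moves only go right or down, so the column and row indices never decrease.
Route from (1,1): down to (2,1), right to (2,2), down to (3,2), 2× right (reaching (3,4)) — 5 moves in all.
Check: all required cells visited.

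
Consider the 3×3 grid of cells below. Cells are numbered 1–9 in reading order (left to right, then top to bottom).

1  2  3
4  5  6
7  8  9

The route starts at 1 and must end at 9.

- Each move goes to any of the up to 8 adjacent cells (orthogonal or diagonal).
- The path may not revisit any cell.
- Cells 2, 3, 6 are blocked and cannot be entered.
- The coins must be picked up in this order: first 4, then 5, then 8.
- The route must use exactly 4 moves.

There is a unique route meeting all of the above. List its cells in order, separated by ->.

1 -> 4 -> 5 -> 8 -> 9

The waypoints must appear in the order 4, 5, 8, with no cell reused.
Route from 1: down to 4, right to 5, down to 8, right to 9 — 4 moves in all.
Check: order respected (4 at step 1, 5 at step 2, 8 at step 3); 4 moves as required.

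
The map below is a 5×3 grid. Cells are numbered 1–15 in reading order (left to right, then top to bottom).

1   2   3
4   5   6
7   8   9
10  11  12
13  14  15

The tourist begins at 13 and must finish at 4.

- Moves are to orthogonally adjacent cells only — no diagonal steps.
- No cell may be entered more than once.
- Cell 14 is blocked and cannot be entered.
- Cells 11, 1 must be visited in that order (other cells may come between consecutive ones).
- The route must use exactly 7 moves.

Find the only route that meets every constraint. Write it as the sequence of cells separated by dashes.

The waypoints must appear in the order 11, 1, with no cell reused.
Route from 13: up to 10, right to 11, 3× up (reaching 2), left to 1, down to 4 — 7 moves in all.
Check: order respected (11 at step 2, 1 at step 6); 7 moves as required.

13 - 10 - 11 - 8 - 5 - 2 - 1 - 4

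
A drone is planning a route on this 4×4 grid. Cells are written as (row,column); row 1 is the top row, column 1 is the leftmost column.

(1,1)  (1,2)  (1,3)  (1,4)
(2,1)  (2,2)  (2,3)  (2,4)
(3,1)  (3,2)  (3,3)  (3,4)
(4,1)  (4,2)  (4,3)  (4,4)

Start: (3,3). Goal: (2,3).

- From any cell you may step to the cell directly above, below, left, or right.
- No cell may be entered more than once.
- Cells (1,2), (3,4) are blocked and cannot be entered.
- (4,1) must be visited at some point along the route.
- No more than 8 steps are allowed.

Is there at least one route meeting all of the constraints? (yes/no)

One route that works: (3,3) → (4,3) → (4,2) → (4,1) → (3,1) → (2,1) → (2,2) → (2,3).

yes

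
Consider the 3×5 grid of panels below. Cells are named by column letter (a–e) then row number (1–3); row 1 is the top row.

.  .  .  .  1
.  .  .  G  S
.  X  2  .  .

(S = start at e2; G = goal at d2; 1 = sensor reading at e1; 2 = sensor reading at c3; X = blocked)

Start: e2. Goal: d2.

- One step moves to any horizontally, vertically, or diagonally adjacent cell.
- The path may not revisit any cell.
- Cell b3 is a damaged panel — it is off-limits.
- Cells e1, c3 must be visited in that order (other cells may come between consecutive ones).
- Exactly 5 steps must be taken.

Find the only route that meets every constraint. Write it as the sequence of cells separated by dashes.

e2 - e1 - d1 - c2 - c3 - d2

The waypoints must appear in the order e1, c3, with no cell reused.
Route from e2: up 1 to e1, left 1 to d1, down-left 1 to c2, down 1 to c3, up-right 1 to d2 — 5 moves in all.
Check: order respected (1 at step 1, 2 at step 4); 5 moves as required.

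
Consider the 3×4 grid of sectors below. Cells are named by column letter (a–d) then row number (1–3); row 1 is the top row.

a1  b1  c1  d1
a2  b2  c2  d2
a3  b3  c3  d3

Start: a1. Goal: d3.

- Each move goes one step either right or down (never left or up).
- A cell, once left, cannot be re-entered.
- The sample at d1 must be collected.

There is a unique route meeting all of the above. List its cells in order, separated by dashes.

Moves only go right or down, so the column and row indices never decrease.
Route from a1: right 3 to d1, down 2 to d3 — 5 moves in all.
Check: all required cells visited.

a1 - b1 - c1 - d1 - d2 - d3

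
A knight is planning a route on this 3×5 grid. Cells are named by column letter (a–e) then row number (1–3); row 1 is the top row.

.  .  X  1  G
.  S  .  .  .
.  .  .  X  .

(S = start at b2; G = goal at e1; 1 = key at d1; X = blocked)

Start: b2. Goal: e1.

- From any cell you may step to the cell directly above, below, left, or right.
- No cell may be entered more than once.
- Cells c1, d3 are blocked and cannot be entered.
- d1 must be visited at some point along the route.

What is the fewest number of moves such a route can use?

Any route passes through d1 somewhere between b2 and e1. Summing Manhattan distances along the two legs (b2 → d1 → e1) gives a lower bound of 3 + 1 = 4 moves.
A route of 4 moves achieves this: b2 → c2 → d2 → d1 → e1.
Since 4 matches the lower bound, it is optimal.

4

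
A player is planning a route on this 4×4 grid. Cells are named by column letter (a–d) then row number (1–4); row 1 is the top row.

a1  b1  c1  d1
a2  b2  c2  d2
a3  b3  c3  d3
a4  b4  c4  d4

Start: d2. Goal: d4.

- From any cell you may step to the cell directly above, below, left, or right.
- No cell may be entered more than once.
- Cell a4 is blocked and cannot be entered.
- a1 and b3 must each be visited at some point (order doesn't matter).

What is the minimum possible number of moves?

10

Any route passes through a1 and b3 in some order between d2 and d4. Summing Manhattan distances along each leg and taking the cheapest ordering (d2 → a1 → b3 → d4) gives a lower bound of 4 + 3 + 3 = 10 moves.
A route of 10 moves achieves this: d2 → d1 → c1 → b1 → a1 → a2 → a3 → b3 → b4 → c4 → d4.
Since 10 matches the lower bound, it is optimal.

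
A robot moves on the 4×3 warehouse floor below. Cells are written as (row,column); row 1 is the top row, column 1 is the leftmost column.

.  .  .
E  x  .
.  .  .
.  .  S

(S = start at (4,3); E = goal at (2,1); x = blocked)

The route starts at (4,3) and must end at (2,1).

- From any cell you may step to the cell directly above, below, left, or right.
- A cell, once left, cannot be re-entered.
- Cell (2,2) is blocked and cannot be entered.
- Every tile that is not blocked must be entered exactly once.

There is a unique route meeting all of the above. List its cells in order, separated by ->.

Need to visit all 11 open cells exactly once, starting at (4,3) and ending at (2,1).
Cell (4,1) has only two open neighbours ((3,1) and (4,2)), so the path must pass straight through it: one of those is the cell it's entered from and the other is where it exits.
Route from (4,3): left 2 to (4,1), up 1 to (3,1), right 2 to (3,3), up 2 to (1,3), left 2 to (1,1), down 1 to (2,1) — 10 moves in all.
Check: all 11 open cells covered.

(4,3) -> (4,2) -> (4,1) -> (3,1) -> (3,2) -> (3,3) -> (2,3) -> (1,3) -> (1,2) -> (1,1) -> (2,1)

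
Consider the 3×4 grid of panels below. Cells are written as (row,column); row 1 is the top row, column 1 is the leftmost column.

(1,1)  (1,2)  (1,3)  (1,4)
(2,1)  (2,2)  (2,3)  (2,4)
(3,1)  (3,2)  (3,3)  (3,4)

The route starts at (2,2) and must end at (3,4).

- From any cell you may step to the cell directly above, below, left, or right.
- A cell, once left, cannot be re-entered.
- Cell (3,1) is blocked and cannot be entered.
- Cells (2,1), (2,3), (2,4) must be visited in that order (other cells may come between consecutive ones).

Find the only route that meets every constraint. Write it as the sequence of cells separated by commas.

The waypoints must appear in the order (2,1), (2,3), (2,4), with no cell reused.
Route from (2,2): left to (2,1), up to (1,1), 2× right (reaching (1,3)), down to (2,3), right to (2,4), down to (3,4) — 7 moves in all.
Check: order respected ((2,1) at step 1, (2,3) at step 5, (2,4) at step 6).

(2,2), (2,1), (1,1), (1,2), (1,3), (2,3), (2,4), (3,4)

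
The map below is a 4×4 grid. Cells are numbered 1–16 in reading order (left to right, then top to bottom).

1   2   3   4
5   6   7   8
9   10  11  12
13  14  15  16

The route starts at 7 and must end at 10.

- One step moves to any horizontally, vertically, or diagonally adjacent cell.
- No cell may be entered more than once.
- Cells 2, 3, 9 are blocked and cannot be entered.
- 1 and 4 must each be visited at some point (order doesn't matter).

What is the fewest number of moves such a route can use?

Any route passes through 1 and 4 in some order between 7 and 10. Summing Chebyshev distances along each leg and taking the cheapest ordering (7 → 4 → 1 → 10) gives a lower bound of 1 + 3 + 2 = 6 moves.
The shortest route satisfying every rule uses 7 moves: 7 → 4 → 8 → 11 → 6 → 1 → 5 → 10.
The bound of 6 isn't tight here; checking systematically, no route of length 6 through 6 satisfies every constraint, so 7 is the minimum.

7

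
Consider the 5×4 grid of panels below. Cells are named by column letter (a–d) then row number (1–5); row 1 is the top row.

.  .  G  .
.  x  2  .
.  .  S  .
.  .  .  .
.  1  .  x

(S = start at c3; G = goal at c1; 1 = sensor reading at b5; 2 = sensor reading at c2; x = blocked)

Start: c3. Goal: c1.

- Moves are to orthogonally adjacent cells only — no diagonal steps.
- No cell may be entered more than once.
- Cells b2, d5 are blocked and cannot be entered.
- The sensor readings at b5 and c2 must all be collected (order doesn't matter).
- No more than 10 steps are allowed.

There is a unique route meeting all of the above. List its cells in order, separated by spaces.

The budget equals the shortest possible length, so every move has to be on a shortest route through the required cells.
Route from c3: left to b3, 2× down (reaching b5), right to c5, up to c4, right to d4, 2× up (reaching d2), left to c2, up to c1 — 10 moves in all.
Check: all required cells visited; 10 ≤ 10 moves.

c3 b3 b4 b5 c5 c4 d4 d3 d2 c2 c1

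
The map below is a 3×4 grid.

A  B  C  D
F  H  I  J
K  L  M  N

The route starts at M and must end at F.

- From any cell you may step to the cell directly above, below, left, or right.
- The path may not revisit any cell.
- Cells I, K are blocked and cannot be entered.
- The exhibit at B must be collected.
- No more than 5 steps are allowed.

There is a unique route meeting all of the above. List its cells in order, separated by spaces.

M L H B A F

The budget equals the shortest possible length, so every move has to be on a shortest route through the required cells.
Route from M: left 1 to L, up 2 to B, left 1 to A, down 1 to F — 5 moves in all.
Check: all required cells visited; 5 ≤ 5 moves.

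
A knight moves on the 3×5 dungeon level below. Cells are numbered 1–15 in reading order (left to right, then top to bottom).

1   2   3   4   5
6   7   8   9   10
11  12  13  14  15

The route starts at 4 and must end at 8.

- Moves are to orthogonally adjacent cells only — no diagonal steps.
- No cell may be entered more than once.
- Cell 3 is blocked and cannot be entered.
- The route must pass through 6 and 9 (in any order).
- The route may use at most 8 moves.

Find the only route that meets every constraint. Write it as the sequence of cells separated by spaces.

The budget equals the shortest possible length, so every move has to be on a shortest route through the required cells.
Route from 4: down 2 to 14, left 3 to 11, up 1 to 6, right 2 to 8 — 8 moves in all.
Check: all required cells visited; 8 ≤ 8 moves.

4 9 14 13 12 11 6 7 8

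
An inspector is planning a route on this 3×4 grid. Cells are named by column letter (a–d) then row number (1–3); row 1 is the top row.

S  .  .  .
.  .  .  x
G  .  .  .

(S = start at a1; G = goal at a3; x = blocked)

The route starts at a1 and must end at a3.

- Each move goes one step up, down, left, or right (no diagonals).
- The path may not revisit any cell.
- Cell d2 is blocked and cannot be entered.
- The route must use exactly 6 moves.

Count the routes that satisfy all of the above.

Need simple routes of exactly 6 moves from a1 to a3 (Manhattan distance 2, so 2 moves are spent on a detour and 2 undoing it).
Enumerating: a1 a2 b2 c2 c3 b3 a3 | a1 b1 b2 c2 c3 b3 a3 | a1 b1 c1 c2 c3 b3 a3 | a1 b1 c1 c2 b2 b3 a3 | a1 b1 c1 c2 b2 a2 a3.
That gives 5 routes.

5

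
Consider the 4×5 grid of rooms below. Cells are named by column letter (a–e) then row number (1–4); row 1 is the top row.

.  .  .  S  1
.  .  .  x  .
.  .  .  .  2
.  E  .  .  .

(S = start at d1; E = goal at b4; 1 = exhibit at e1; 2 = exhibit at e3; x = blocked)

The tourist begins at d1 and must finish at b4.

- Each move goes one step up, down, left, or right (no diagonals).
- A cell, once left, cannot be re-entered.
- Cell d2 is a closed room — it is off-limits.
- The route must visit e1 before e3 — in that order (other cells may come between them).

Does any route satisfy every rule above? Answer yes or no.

One route that works: d1 → e1 → e2 → e3 → e4 → d4 → c4 → b4.

yes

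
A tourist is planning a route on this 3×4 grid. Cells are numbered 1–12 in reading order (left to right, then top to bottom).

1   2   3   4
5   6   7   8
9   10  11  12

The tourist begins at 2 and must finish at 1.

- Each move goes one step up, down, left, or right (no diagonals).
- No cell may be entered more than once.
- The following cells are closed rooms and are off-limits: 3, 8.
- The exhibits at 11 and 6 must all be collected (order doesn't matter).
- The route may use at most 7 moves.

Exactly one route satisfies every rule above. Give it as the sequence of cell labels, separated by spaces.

2 6 7 11 10 9 5 1

The 7-move cap with required stops at 11, 6 leaves no slack for detours.
Route from 2: down to 6, right to 7, down to 11, 2× left (reaching 9), 2× up (reaching 1) — 7 moves in all.
Check: all required cells visited; 7 ≤ 7 moves.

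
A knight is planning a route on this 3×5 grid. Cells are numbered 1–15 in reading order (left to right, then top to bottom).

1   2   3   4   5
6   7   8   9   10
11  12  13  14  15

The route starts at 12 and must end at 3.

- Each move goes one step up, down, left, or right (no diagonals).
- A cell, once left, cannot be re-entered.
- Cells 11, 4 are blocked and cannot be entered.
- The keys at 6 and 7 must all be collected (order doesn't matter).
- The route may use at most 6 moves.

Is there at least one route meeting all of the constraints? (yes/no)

yes

One route that works: 12 → 7 → 6 → 1 → 2 → 3.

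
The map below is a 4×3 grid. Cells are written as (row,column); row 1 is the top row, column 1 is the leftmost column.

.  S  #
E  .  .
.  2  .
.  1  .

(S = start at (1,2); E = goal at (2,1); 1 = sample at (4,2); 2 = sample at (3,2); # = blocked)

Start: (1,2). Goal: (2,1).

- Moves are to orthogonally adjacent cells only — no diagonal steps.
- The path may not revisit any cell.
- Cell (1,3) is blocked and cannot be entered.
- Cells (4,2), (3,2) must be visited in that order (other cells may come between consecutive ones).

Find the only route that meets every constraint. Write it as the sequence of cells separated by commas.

(1,2), (2,2), (2,3), (3,3), (4,3), (4,2), (3,2), (3,1), (2,1)

The waypoints must appear in the order (4,2), (3,2), with no cell reused.
Route from (1,2): down to (2,2), right to (2,3), 2× down (reaching (4,3)), left to (4,2), up to (3,2), left to (3,1), up to (2,1) — 8 moves in all.
Check: order respected (1 at step 5, 2 at step 6).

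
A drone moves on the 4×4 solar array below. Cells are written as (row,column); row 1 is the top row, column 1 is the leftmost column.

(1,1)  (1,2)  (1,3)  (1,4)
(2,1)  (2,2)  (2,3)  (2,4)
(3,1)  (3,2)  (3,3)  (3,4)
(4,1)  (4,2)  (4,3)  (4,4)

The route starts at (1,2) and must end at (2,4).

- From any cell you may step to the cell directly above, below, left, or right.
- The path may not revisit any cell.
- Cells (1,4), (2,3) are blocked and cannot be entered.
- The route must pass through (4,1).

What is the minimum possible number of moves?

9

Any route passes through (4,1) somewhere between (1,2) and (2,4). Summing Manhattan distances along the two legs ((1,2) → (4,1) → (2,4)) gives a lower bound of 4 + 5 = 9 moves.
A route of 9 moves achieves this: (1,2) → (2,2) → (3,2) → (3,1) → (4,1) → (4,2) → (4,3) → (3,3) → (3,4) → (2,4).
Since 9 matches the lower bound, it is optimal.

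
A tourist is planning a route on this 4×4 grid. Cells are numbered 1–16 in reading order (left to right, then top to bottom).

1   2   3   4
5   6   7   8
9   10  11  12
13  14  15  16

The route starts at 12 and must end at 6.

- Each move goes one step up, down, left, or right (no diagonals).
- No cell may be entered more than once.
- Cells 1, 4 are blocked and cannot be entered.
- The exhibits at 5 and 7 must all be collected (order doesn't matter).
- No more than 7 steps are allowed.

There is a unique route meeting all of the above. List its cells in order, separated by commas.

Any route must reach 5 and 7 and still end at 6 within 7 moves, so the order of the required stops is forced.
Route from 12: up 1 to 8, left 1 to 7, down 1 to 11, left 2 to 9, up 1 to 5, right 1 to 6 — 7 moves in all.
Check: all required cells visited; 7 ≤ 7 moves.

12, 8, 7, 11, 10, 9, 5, 6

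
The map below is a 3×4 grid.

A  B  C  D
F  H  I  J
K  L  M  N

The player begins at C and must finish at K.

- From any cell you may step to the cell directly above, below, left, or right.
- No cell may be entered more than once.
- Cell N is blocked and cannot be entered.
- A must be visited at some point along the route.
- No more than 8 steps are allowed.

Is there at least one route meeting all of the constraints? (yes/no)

One route that works: C → B → A → F → K.

yes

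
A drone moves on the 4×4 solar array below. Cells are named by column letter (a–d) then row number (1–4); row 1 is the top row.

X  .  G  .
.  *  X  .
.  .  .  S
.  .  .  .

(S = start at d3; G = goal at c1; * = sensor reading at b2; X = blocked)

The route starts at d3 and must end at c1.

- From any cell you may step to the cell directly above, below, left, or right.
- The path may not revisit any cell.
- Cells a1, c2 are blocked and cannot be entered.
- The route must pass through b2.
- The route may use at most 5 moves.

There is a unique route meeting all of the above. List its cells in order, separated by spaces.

Any route must reach b2 and still end at c1 within 5 moves, so the order of the required stops is forced.
Route from d3: left 2 to b3, up 2 to b1, right 1 to c1 — 5 moves in all.
Check: all required cells visited; 5 ≤ 5 moves.

d3 c3 b3 b2 b1 c1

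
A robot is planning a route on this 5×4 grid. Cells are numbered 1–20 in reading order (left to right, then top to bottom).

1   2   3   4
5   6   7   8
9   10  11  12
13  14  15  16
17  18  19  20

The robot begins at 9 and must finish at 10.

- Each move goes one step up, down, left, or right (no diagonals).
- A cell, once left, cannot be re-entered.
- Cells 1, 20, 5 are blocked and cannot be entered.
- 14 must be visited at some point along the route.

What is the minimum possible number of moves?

Any route passes through 14 somewhere between 9 and 10. Summing Manhattan distances along the two legs (9 → 14 → 10) gives a lower bound of 2 + 1 = 3 moves.
A route of 3 moves achieves this: 9 → 13 → 14 → 10.
Since 3 matches the lower bound, it is optimal.

3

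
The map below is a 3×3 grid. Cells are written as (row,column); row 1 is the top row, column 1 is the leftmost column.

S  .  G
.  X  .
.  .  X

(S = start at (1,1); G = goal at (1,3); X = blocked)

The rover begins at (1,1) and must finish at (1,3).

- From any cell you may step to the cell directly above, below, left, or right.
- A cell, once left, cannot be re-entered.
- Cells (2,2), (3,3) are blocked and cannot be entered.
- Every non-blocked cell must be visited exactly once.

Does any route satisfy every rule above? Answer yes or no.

Cell (2,3) has only one open neighbour but is neither the start nor the goal, so a Hamiltonian route would have to both enter and leave it through the same neighbour — impossible without revisiting.

no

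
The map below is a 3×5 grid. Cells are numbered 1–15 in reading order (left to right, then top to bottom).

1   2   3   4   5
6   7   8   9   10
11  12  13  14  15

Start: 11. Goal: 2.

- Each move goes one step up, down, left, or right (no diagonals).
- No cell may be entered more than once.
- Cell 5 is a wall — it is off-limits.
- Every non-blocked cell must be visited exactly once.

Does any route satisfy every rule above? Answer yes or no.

yes

One route that works: 11 → 12 → 13 → 14 → 15 → 10 → 9 → 4 → 3 → 8 → 7 → 6 → 1 → 2.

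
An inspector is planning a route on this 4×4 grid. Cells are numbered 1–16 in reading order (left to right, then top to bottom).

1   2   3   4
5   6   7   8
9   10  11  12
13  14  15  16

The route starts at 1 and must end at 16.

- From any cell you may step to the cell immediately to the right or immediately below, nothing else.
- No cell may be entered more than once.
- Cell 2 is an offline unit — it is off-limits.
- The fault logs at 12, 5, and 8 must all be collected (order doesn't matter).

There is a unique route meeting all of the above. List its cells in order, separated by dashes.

1 - 5 - 6 - 7 - 8 - 12 - 16

Moves only go right or down, so the column and row indices never decrease.
Route from 1: down to 5, 3× right (reaching 8), 2× down (reaching 16) — 6 moves in all.
Check: all required cells visited.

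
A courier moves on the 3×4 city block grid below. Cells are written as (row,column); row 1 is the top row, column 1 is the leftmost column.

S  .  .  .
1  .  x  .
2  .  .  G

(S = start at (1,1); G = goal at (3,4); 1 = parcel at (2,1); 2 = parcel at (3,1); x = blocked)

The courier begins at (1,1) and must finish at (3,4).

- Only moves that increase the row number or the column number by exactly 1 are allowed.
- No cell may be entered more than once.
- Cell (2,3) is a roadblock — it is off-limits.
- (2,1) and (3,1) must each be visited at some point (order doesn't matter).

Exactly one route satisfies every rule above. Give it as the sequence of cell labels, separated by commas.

(1,1), (2,1), (3,1), (3,2), (3,3), (3,4)

Moves only go right or down, so the column and row indices never decrease.
Route from (1,1): down 2 to (3,1), right 3 to (3,4) — 5 moves in all.
Check: all required cells visited.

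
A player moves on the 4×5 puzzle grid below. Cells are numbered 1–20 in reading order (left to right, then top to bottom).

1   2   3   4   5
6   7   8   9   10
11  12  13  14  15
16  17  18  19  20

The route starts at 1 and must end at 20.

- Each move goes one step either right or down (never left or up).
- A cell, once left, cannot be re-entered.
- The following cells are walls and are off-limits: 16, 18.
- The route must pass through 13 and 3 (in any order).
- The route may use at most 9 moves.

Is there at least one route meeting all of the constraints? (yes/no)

yes

One route that works: 1 → 2 → 3 → 8 → 13 → 14 → 19 → 20.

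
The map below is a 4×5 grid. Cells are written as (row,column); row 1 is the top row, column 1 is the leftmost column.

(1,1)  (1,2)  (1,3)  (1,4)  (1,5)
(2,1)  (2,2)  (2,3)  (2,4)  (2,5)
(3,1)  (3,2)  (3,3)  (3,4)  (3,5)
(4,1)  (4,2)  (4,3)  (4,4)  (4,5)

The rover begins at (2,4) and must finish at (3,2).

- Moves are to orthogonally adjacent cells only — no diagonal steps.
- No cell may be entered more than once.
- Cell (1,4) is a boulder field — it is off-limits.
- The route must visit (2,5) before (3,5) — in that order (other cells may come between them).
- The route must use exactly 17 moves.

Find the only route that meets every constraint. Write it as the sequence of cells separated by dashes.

The waypoints must appear in the order (2,5), (3,5), with no cell reused.
Route from (2,4): right to (2,5), 2× down (reaching (4,5)), left to (4,4), up to (3,4), left to (3,3), down to (4,3), 2× left (reaching (4,1)), 3× up (reaching (1,1)), 2× right (reaching (1,3)), down to (2,3), left to (2,2), down to (3,2) — 17 moves in all.
Check: order respected ((2,5) at step 1, (3,5) at step 2); 17 moves as required.

(2,4) - (2,5) - (3,5) - (4,5) - (4,4) - (3,4) - (3,3) - (4,3) - (4,2) - (4,1) - (3,1) - (2,1) - (1,1) - (1,2) - (1,3) - (2,3) - (2,2) - (3,2)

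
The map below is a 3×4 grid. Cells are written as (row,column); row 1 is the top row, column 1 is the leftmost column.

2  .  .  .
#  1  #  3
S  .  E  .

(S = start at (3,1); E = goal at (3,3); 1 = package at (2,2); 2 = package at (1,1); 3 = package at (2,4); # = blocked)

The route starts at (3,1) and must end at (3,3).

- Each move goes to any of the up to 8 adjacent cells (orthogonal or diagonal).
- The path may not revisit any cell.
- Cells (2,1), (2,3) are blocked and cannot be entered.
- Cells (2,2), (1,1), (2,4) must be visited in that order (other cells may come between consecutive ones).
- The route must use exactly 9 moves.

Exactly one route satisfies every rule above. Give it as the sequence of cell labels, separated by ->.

The waypoints must appear in the order (2,2), (1,1), (2,4), with no cell reused.
Route from (3,1): right 1 to (3,2), up 1 to (2,2), up-left 1 to (1,1), right 3 to (1,4), down 2 to (3,4), left 1 to (3,3) — 9 moves in all.
Check: order respected (1 at step 2, 2 at step 3, 3 at step 7); 9 moves as required.

(3,1) -> (3,2) -> (2,2) -> (1,1) -> (1,2) -> (1,3) -> (1,4) -> (2,4) -> (3,4) -> (3,3)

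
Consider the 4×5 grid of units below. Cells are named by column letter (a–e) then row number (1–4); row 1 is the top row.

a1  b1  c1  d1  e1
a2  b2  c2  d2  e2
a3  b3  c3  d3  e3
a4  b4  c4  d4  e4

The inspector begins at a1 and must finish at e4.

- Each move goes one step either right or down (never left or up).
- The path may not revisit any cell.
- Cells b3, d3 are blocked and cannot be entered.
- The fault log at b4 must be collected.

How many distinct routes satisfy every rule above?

A right/down-only route from a1 to e4 makes exactly 3 down-moves and 4 right-moves in some order.
With no other constraints that would be C(7,3) = 35 routes.
Split at b4 and multiply the segment counts (each segment already excludes blocked cells): a1→b4: 1; b4→e4: 1; product = 1.
That gives 1 route.

1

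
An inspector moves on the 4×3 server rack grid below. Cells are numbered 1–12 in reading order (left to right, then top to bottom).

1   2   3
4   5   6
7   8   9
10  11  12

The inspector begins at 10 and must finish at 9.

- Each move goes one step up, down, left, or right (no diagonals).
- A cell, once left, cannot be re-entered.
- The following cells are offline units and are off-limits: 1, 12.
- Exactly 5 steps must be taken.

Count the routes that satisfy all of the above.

4

Need simple routes of exactly 5 moves from 10 to 9 (Manhattan distance 3, so 1 moves are spent on a detour and 1 undoing it).
Enumerating: 10 7 4 5 8 9 | 10 7 4 5 6 9 | 10 7 8 5 6 9 | 10 11 8 5 6 9.
That gives 4 routes.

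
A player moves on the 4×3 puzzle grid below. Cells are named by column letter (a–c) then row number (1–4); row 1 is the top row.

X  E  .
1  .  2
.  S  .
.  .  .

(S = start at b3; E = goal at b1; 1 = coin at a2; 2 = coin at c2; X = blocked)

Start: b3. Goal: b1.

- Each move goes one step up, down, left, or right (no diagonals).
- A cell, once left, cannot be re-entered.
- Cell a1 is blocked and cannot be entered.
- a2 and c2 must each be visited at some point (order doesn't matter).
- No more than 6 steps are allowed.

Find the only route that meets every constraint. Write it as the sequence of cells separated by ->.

Any route must reach a2 and c2 and still end at b1 within 6 moves, so the order of the required stops is forced.
Route from b3: left 1 to a3, up 1 to a2, right 2 to c2, up 1 to c1, left 1 to b1 — 6 moves in all.
Check: all required cells visited; 6 ≤ 6 moves.

b3 -> a3 -> a2 -> b2 -> c2 -> c1 -> b1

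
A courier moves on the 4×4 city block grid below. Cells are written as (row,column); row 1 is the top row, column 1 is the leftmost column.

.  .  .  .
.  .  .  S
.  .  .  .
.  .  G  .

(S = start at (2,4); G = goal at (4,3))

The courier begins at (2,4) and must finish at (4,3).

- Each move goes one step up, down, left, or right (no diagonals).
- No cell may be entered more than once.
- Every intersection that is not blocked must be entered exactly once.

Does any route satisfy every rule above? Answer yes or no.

yes

One route that works: (2,4) → (1,4) → (1,3) → (2,3) → (2,2) → (1,2) → (1,1) → (2,1) → (3,1) → (4,1) → (4,2) → (3,2) → (3,3) → (3,4) → (4,4) → (4,3).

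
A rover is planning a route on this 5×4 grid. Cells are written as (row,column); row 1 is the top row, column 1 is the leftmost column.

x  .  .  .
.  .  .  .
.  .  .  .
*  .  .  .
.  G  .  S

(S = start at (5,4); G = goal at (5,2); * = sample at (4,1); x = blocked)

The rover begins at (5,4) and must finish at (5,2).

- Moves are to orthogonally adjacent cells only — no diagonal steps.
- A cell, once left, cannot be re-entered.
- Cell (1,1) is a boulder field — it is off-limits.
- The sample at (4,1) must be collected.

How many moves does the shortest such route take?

Any route passes through (4,1) somewhere between (5,4) and (5,2). Summing Manhattan distances along the two legs ((5,4) → (4,1) → (5,2)) gives a lower bound of 4 + 2 = 6 moves.
A route of 6 moves achieves this: (5,4) → (4,4) → (4,3) → (4,2) → (4,1) → (5,1) → (5,2).
Since 6 matches the lower bound, it is optimal.

6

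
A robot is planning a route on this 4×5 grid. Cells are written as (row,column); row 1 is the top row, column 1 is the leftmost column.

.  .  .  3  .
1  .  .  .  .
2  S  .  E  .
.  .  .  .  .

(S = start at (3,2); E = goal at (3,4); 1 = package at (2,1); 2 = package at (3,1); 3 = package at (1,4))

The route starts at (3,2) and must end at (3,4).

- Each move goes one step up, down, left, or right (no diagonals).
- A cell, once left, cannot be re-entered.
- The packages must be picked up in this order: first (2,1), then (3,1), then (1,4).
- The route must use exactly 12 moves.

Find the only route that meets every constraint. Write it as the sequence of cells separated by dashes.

(3,2) - (2,2) - (2,1) - (3,1) - (4,1) - (4,2) - (4,3) - (3,3) - (2,3) - (1,3) - (1,4) - (2,4) - (3,4)

The waypoints must appear in the order (2,1), (3,1), (1,4), with no cell reused.
Route from (3,2): up to (2,2), left to (2,1), 2× down (reaching (4,1)), 2× right (reaching (4,3)), 3× up (reaching (1,3)), right to (1,4), 2× down (reaching (3,4)) — 12 moves in all.
Check: order respected (1 at step 2, 2 at step 3, 3 at step 10); 12 moves as required.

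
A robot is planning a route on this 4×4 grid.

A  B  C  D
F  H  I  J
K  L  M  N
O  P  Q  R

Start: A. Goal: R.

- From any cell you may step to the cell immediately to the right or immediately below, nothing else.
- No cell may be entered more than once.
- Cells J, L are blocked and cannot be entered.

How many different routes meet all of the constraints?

A right/down-only route from A to R makes exactly 3 down-moves and 3 right-moves in some order.
With no other constraints that would be C(6,3) = 20 routes.
Subtract routes through each blocked cell (inclusion–exclusion for overlaps): − through J: 4 − through L: 9 → 7.
That gives 7 routes.

7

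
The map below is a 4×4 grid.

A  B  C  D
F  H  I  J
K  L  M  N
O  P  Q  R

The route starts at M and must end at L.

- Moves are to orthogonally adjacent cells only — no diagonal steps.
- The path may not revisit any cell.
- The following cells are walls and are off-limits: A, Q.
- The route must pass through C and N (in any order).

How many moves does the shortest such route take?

Any route passes through C and N in some order between M and L. Summing Manhattan distances along each leg and taking the cheapest ordering (M → N → C → L) gives a lower bound of 1 + 3 + 3 = 7 moves.
A route of 7 moves achieves this: M → N → J → D → C → I → H → L.
Since 7 matches the lower bound, it is optimal.

7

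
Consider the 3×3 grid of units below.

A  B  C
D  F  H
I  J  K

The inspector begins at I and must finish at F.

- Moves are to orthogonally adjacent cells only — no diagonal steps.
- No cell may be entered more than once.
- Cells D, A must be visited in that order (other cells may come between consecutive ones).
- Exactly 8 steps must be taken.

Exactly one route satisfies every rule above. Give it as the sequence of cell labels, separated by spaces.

The waypoints must appear in the order D, A, with no cell reused.
Route from I: 2× up (reaching A), 2× right (reaching C), 2× down (reaching K), left to J, up to F — 8 moves in all.
Check: order respected (D at step 1, A at step 2); 8 moves as required.

I D A B C H K J F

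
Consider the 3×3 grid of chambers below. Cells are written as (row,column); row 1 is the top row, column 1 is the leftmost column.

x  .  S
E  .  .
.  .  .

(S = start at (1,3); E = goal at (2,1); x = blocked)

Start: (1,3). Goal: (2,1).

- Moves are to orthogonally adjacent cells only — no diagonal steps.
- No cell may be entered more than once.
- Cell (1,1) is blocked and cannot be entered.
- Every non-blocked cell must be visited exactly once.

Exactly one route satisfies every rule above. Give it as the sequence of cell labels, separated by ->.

(1,3) -> (1,2) -> (2,2) -> (2,3) -> (3,3) -> (3,2) -> (3,1) -> (2,1)

Need to visit all 8 open cells exactly once, starting at (1,3) and ending at (2,1).
Route from (1,3): left to (1,2), down to (2,2), right to (2,3), down to (3,3), 2× left (reaching (3,1)), up to (2,1) — 7 moves in all.
Check: all 8 open cells covered.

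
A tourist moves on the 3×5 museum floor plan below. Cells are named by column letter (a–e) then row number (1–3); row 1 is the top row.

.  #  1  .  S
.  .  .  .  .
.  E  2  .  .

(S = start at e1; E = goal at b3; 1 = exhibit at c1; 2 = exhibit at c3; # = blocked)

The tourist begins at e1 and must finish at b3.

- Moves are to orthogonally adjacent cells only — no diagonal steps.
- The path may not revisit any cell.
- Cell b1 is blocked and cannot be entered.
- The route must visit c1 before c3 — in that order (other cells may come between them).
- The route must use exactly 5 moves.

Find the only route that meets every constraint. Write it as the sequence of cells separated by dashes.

The waypoints must appear in the order c1, c3, with no cell reused.
Route from e1: left 2 to c1, down 2 to c3, left 1 to b3 — 5 moves in all.
Check: order respected (1 at step 2, 2 at step 4); 5 moves as required.

e1 - d1 - c1 - c2 - c3 - b3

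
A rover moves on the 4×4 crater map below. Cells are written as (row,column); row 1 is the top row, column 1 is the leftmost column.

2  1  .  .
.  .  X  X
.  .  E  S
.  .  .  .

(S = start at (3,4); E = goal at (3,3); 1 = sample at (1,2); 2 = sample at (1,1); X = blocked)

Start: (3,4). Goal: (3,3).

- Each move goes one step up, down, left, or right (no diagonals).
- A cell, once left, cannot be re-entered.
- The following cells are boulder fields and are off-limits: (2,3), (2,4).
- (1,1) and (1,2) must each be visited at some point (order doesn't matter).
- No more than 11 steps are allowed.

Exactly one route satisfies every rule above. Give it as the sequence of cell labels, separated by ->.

The 11-move cap with required stops at (1,1), (1,2) leaves no slack for detours.
Route from (3,4): down to (4,4), 3× left (reaching (4,1)), 3× up (reaching (1,1)), right to (1,2), 2× down (reaching (3,2)), right to (3,3) — 11 moves in all.
Check: all required cells visited; 11 ≤ 11 moves.

(3,4) -> (4,4) -> (4,3) -> (4,2) -> (4,1) -> (3,1) -> (2,1) -> (1,1) -> (1,2) -> (2,2) -> (3,2) -> (3,3)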